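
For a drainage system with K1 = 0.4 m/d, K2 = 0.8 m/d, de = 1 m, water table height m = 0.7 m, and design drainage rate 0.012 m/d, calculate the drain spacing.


S^2 = 8*K2*de*m/q + 4*K1*m^2/q
S^2 = 8*0.8*1*0.7/0.012 + 4*0.4*0.7^2/0.012
S = sqrt(438.6667)

20.9444 m


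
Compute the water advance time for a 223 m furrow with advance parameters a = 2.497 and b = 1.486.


t = (L/a)^(1/b)
t = (223/2.497)^(1/1.486)
t = 89.307169^(1/1.486)

20.5515 min


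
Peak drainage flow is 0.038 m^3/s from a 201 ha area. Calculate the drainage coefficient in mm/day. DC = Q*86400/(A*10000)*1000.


DC = Q * 86400 / (A * 10000) * 1000
DC = 0.038 * 86400 / (201 * 10000) * 1000
DC = 3283200.0000 / 2010000

1.6334 mm/day


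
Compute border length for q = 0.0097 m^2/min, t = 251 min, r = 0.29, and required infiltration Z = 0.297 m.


L = q*t/((1+r)*Z)
L = 0.0097*251/((1+0.29)*0.297)
L = 2.4347/0.38313

6.3548 m


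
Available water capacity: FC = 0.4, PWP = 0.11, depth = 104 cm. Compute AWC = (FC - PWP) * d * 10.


AWC = (FC - PWP) * d * 10
AWC = (0.4 - 0.11) * 104 * 10
AWC = 0.2900 * 104 * 10

301.6000 mm


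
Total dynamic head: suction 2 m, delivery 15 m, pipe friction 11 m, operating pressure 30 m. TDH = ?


TDH = Hs + Hd + hf + Hp = 2 + 15 + 11 + 30 = 58

58 m


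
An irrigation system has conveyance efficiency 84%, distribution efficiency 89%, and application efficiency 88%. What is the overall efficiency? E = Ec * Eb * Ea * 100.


Ec = 0.84, Eb = 0.89, Ea = 0.88
E = 0.84 * 0.89 * 0.88 * 100 = 65.7888%

65.7888 %


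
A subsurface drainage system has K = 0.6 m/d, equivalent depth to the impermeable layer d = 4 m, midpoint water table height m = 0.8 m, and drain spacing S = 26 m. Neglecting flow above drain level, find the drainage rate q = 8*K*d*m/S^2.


q = 8*K*d*m/S^2
q = 8*0.6*4*0.8/26^2
q = 15.3600 / 676

0.0227 m/d


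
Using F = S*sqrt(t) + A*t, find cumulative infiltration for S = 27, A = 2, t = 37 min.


F = S*sqrt(t) + A*t
F = 27*sqrt(37) + 2*37
F = 27*6.082763 + 74

238.2346 mm


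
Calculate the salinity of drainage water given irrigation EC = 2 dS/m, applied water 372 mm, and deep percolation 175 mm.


EC_dw = EC_iw * D_iw / D_dw
EC_dw = 2 * 372 / 175
EC_dw = 744 / 175

4.2514 dS/m


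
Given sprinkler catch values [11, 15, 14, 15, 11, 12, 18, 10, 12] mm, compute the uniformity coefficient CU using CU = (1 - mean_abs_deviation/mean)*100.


mean = 13.111111 mm
MAD = 2.123457 mm
CU = (1 - 2.123457/13.111111)*100

83.8041 %


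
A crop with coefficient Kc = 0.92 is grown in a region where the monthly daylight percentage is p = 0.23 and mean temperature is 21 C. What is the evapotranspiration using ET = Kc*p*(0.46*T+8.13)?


ET = Kc * p * (0.46*T + 8.13)
ET = 0.92 * 0.23 * (0.46*21 + 8.13)
ET = 0.92 * 0.23 * 17.7900

3.7644 mm/day


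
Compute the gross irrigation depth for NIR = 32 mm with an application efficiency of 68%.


Ea = 68% = 0.68
GID = NIR / Ea = 32 / 0.68 = 47.0588 mm

47.0588 mm


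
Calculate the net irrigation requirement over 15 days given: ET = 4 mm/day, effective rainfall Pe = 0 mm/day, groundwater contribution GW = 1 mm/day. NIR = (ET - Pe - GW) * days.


Daily deficit = ET - Pe - GW = 4 - 0 - 1 = 3 mm/day
NIR = 3 * 15 = 45 mm

45.0000 mm


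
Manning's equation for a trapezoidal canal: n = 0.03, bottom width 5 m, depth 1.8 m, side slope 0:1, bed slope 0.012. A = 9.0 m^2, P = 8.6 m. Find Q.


R = A/P = 9.0/8.6 = 1.046512
Q = (1/0.03) * 9.0 * 1.046512^(2/3) * 0.012^0.5

33.8746 m^3/s


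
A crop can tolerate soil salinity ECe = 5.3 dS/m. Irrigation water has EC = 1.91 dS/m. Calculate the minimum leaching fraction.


LR = ECiw / (5*ECe - ECiw)
LR = 1.91 / (5*5.3 - 1.91)
LR = 1.91 / 24.5900

0.0777


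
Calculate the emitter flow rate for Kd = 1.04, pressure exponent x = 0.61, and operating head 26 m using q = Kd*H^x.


q = Kd * H^x = 1.04 * 26^0.61 = 1.04 * 7.296822

7.5887 L/h


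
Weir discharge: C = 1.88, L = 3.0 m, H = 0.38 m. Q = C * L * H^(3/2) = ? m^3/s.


Q = C * L * H^(3/2) = 1.88 * 3.0 * 0.38^1.5 = 1.88 * 3.0 * 0.234248

1.3212 m^3/s


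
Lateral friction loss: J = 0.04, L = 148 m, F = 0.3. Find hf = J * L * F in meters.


hf = J * L * F = 0.04 * 148 * 0.3 = 1.7760 m

1.7760 m


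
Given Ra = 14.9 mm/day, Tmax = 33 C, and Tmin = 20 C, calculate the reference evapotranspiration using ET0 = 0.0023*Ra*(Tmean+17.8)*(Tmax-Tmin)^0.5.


Tmean = (Tmax + Tmin)/2 = (33 + 20)/2 = 26.5
ET0 = 0.0023 * 14.9 * (26.5 + 17.8) * sqrt(33 - 20)
ET0 = 0.0023 * 14.9 * 44.3 * 3.605551

5.4738 mm/day


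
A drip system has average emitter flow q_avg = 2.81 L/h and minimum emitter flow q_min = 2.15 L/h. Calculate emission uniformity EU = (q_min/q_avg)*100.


EU = (q_min/q_avg)*100 = (2.15/2.81)*100 = 76.5125%

76.5125 %


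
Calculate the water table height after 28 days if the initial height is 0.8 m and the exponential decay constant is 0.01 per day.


m = m0 * exp(-k*t)
m = 0.8 * exp(-0.01 * 28)
m = 0.8 * exp(-0.2800)

0.6046 m


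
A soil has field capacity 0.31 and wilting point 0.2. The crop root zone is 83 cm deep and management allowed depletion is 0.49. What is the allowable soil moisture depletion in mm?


SMD = (FC - PWP) * d * MAD * 10
SMD = (0.31 - 0.2) * 83 * 0.49 * 10
SMD = 0.1100 * 83 * 0.49 * 10

44.7370 mm


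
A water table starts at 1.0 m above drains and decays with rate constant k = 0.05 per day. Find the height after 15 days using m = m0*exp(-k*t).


m = m0 * exp(-k*t)
m = 1.0 * exp(-0.05 * 15)
m = 1.0 * exp(-0.7500)

0.4724 m


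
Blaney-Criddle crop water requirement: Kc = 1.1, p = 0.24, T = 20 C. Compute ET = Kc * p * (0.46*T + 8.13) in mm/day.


ET = Kc * p * (0.46*T + 8.13)
ET = 1.1 * 0.24 * (0.46*20 + 8.13)
ET = 1.1 * 0.24 * 17.3300

4.5751 mm/day


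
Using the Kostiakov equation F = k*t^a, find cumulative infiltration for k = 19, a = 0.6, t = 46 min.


F = k * t^a = 19 * 46^0.6
F = 19 * 9.946143

188.9767 mm


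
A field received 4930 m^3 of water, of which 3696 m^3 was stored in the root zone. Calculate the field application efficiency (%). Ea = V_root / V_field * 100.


Ea = V_root / V_field * 100 = 3696 / 4930 * 100 = 74.9696%

74.9696 %


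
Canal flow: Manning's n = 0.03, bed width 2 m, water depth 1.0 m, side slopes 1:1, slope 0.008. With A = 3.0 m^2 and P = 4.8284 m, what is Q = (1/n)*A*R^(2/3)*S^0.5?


R = A/P = 3.0/4.8284 = 0.621324
Q = (1/0.03) * 3.0 * 0.621324^(2/3) * 0.008^0.5

6.5126 m^3/s


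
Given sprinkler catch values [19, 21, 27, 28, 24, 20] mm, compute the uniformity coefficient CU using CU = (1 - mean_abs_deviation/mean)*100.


mean = 23.166667 mm
MAD = 3.166667 mm
CU = (1 - 3.166667/23.166667)*100

86.3309 %


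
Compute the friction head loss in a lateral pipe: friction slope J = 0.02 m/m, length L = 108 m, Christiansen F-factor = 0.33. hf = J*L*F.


hf = J * L * F = 0.02 * 108 * 0.33 = 0.7128 m

0.7128 m


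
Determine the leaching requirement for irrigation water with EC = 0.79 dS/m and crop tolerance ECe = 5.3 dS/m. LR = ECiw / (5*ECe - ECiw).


LR = ECiw / (5*ECe - ECiw)
LR = 0.79 / (5*5.3 - 0.79)
LR = 0.79 / 25.7100

0.0307


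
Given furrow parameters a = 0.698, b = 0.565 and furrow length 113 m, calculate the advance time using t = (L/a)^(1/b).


t = (L/a)^(1/b)
t = (113/0.698)^(1/0.565)
t = 161.891117^(1/0.565)

8130.7244 min


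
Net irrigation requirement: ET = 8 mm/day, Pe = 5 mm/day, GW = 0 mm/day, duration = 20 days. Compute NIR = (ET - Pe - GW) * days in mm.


Daily deficit = ET - Pe - GW = 8 - 5 - 0 = 3 mm/day
NIR = 3 * 20 = 60 mm

60.0000 mm


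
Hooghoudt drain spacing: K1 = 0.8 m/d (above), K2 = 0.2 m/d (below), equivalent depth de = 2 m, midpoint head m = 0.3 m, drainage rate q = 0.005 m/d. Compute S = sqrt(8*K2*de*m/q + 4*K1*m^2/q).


S^2 = 8*K2*de*m/q + 4*K1*m^2/q
S^2 = 8*0.2*2*0.3/0.005 + 4*0.8*0.3^2/0.005
S = sqrt(249.6000)

15.7987 m


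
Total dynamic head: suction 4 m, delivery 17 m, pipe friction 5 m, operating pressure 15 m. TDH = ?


TDH = Hs + Hd + hf + Hp = 4 + 17 + 5 + 15 = 41

41 m


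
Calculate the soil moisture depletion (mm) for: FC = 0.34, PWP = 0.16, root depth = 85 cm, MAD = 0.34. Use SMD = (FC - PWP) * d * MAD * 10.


SMD = (FC - PWP) * d * MAD * 10
SMD = (0.34 - 0.16) * 85 * 0.34 * 10
SMD = 0.1800 * 85 * 0.34 * 10

52.0200 mm


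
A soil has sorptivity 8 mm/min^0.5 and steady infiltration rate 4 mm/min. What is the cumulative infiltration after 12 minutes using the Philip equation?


F = S*sqrt(t) + A*t
F = 8*sqrt(12) + 4*12
F = 8*3.464102 + 48

75.7128 mm


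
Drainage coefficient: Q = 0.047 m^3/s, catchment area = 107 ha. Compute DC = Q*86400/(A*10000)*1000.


DC = Q * 86400 / (A * 10000) * 1000
DC = 0.047 * 86400 / (107 * 10000) * 1000
DC = 4060800.0000 / 1070000

3.7951 mm/day


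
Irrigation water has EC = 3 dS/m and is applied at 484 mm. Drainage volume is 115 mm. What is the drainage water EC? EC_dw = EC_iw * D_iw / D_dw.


EC_dw = EC_iw * D_iw / D_dw
EC_dw = 3 * 484 / 115
EC_dw = 1452 / 115

12.6261 dS/m


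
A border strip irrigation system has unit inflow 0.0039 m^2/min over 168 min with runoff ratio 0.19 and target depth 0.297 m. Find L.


L = q*t/((1+r)*Z)
L = 0.0039*168/((1+0.19)*0.297)
L = 0.6552/0.35343

1.8538 m


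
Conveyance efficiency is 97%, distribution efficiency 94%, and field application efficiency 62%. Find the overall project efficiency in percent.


Ec = 0.97, Eb = 0.94, Ea = 0.62
E = 0.97 * 0.94 * 0.62 * 100 = 56.5316%

56.5316 %


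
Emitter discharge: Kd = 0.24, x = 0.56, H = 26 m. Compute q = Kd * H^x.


q = Kd * H^x = 0.24 * 26^0.56 = 0.24 * 6.199906

1.4880 L/h


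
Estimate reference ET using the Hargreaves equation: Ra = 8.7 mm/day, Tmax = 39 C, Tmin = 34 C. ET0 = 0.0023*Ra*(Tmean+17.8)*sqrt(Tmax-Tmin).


Tmean = (Tmax + Tmin)/2 = (39 + 34)/2 = 36.5
ET0 = 0.0023 * 8.7 * (36.5 + 17.8) * sqrt(39 - 34)
ET0 = 0.0023 * 8.7 * 54.3 * 2.236068

2.4296 mm/day


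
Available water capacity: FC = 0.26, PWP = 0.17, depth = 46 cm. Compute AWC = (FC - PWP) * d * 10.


AWC = (FC - PWP) * d * 10
AWC = (0.26 - 0.17) * 46 * 10
AWC = 0.0900 * 46 * 10

41.4000 mm


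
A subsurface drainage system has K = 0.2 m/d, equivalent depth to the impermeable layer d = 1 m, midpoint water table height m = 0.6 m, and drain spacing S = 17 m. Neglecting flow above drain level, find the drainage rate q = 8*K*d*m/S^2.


q = 8*K*d*m/S^2
q = 8*0.2*1*0.6/17^2
q = 0.9600 / 289

0.0033 m/d


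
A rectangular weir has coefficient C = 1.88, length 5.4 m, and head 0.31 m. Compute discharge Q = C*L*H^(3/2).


Q = C * L * H^(3/2) = 1.88 * 5.4 * 0.31^1.5 = 1.88 * 5.4 * 0.172601

1.7522 m^3/s


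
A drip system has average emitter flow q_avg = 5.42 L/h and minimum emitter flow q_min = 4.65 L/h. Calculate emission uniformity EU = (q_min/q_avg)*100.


EU = (q_min/q_avg)*100 = (4.65/5.42)*100 = 85.7934%

85.7934 %


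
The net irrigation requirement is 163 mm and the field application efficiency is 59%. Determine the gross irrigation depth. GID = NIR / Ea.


Ea = 59% = 0.59
GID = NIR / Ea = 163 / 0.59 = 276.2712 mm

276.2712 mm


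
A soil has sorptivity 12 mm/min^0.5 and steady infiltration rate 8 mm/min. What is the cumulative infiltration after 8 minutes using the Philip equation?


F = S*sqrt(t) + A*t
F = 12*sqrt(8) + 8*8
F = 12*2.828427 + 64

97.9411 mm


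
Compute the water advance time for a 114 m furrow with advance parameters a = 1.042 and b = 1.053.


t = (L/a)^(1/b)
t = (114/1.042)^(1/1.053)
t = 109.404990^(1/1.053)

86.3789 min


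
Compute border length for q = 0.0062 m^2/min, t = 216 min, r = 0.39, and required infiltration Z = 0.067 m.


L = q*t/((1+r)*Z)
L = 0.0062*216/((1+0.39)*0.067)
L = 1.3392/0.09313

14.3799 m


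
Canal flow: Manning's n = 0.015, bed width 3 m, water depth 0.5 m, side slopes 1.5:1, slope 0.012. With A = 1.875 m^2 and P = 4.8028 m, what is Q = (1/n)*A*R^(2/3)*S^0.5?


R = A/P = 1.875/4.8028 = 0.390397
Q = (1/0.015) * 1.875 * 0.390397^(2/3) * 0.012^0.5

7.3143 m^3/s


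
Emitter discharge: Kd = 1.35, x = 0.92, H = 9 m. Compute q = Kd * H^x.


q = Kd * H^x = 1.35 * 9^0.92 = 1.35 * 7.549238

10.1915 L/h


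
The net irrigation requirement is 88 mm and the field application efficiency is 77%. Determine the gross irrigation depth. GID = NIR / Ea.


Ea = 77% = 0.77
GID = NIR / Ea = 88 / 0.77 = 114.2857 mm

114.2857 mm


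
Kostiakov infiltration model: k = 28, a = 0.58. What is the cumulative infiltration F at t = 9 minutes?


F = k * t^a = 28 * 9^0.58
F = 28 * 3.576520

100.1426 mm


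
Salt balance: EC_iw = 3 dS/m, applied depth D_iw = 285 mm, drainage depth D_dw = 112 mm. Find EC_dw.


EC_dw = EC_iw * D_iw / D_dw
EC_dw = 3 * 285 / 112
EC_dw = 855 / 112

7.6339 dS/m


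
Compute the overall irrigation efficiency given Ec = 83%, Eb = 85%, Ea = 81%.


Ec = 0.83, Eb = 0.85, Ea = 0.81
E = 0.83 * 0.85 * 0.81 * 100 = 57.1455%

57.1455 %


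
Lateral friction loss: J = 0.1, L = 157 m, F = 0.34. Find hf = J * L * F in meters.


hf = J * L * F = 0.1 * 157 * 0.34 = 5.3380 m

5.3380 m


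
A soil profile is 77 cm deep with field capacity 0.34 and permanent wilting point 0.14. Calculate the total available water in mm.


AWC = (FC - PWP) * d * 10
AWC = (0.34 - 0.14) * 77 * 10
AWC = 0.2000 * 77 * 10

154.0000 mm


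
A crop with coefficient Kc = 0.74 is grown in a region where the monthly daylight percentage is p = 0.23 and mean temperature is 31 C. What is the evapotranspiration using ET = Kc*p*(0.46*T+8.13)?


ET = Kc * p * (0.46*T + 8.13)
ET = 0.74 * 0.23 * (0.46*31 + 8.13)
ET = 0.74 * 0.23 * 22.3900

3.8108 mm/day


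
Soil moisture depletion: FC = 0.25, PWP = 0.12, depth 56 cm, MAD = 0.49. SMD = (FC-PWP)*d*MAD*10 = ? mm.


SMD = (FC - PWP) * d * MAD * 10
SMD = (0.25 - 0.12) * 56 * 0.49 * 10
SMD = 0.1300 * 56 * 0.49 * 10

35.6720 mm


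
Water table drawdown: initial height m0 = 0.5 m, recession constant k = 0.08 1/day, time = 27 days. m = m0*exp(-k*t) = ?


m = m0 * exp(-k*t)
m = 0.5 * exp(-0.08 * 27)
m = 0.5 * exp(-2.1600)

0.0577 m


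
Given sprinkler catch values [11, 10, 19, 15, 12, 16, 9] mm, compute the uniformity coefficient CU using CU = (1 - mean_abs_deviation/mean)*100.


mean = 13.142857 mm
MAD = 3.020408 mm
CU = (1 - 3.020408/13.142857)*100

77.0186 %


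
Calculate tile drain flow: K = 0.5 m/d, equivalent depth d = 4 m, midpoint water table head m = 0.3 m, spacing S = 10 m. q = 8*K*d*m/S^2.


q = 8*K*d*m/S^2
q = 8*0.5*4*0.3/10^2
q = 4.8000 / 100

0.0480 m/d


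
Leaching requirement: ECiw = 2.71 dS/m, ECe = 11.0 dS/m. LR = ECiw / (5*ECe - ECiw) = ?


LR = ECiw / (5*ECe - ECiw)
LR = 2.71 / (5*11.0 - 2.71)
LR = 2.71 / 52.2900

0.0518


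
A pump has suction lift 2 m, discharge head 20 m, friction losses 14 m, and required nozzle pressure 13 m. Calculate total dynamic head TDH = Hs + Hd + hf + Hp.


TDH = Hs + Hd + hf + Hp = 2 + 20 + 14 + 13 = 49

49 m


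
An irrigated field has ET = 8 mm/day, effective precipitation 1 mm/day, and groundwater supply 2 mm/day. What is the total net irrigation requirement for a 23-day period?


Daily deficit = ET - Pe - GW = 8 - 1 - 2 = 5 mm/day
NIR = 5 * 23 = 115 mm

115.0000 mm


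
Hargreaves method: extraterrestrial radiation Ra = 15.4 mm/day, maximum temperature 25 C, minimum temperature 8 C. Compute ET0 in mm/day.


Tmean = (Tmax + Tmin)/2 = (25 + 8)/2 = 16.5
ET0 = 0.0023 * 15.4 * (16.5 + 17.8) * sqrt(25 - 8)
ET0 = 0.0023 * 15.4 * 34.3 * 4.123106

5.0092 mm/day


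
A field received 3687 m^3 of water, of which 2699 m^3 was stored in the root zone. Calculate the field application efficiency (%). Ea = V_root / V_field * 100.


Ea = V_root / V_field * 100 = 2699 / 3687 * 100 = 73.2031%

73.2031 %


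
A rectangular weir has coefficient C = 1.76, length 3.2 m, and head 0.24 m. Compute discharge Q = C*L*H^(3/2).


Q = C * L * H^(3/2) = 1.76 * 3.2 * 0.24^1.5 = 1.76 * 3.2 * 0.117576

0.6622 m^3/s


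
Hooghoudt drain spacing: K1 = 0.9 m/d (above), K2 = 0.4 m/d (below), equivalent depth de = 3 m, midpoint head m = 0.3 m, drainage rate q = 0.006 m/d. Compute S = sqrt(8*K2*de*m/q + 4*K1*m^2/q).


S^2 = 8*K2*de*m/q + 4*K1*m^2/q
S^2 = 8*0.4*3*0.3/0.006 + 4*0.9*0.3^2/0.006
S = sqrt(534.0000)

23.1084 m


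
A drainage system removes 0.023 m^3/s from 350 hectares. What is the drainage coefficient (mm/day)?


DC = Q * 86400 / (A * 10000) * 1000
DC = 0.023 * 86400 / (350 * 10000) * 1000
DC = 1987200.0000 / 3500000

0.5678 mm/day


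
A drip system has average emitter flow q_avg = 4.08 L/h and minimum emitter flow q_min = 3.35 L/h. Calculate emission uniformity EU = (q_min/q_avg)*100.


EU = (q_min/q_avg)*100 = (3.35/4.08)*100 = 82.1078%

82.1078 %


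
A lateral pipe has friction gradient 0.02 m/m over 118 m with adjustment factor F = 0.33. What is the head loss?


hf = J * L * F = 0.02 * 118 * 0.33 = 0.7788 m

0.7788 m


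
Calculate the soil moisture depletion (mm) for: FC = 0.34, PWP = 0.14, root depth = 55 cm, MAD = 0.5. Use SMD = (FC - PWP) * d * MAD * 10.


SMD = (FC - PWP) * d * MAD * 10
SMD = (0.34 - 0.14) * 55 * 0.5 * 10
SMD = 0.2000 * 55 * 0.5 * 10

55.0000 mm


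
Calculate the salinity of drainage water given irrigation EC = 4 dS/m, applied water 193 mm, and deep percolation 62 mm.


EC_dw = EC_iw * D_iw / D_dw
EC_dw = 4 * 193 / 62
EC_dw = 772 / 62

12.4516 dS/m


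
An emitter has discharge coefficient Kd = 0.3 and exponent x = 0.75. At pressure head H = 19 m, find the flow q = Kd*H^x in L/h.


q = Kd * H^x = 0.3 * 19^0.75 = 0.3 * 9.100499

2.7301 L/h


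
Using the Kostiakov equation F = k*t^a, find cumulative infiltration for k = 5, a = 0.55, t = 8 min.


F = k * t^a = 5 * 8^0.55
F = 5 * 3.138336

15.6917 mm


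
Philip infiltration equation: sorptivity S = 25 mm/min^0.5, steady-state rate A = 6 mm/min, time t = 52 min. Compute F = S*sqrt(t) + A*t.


F = S*sqrt(t) + A*t
F = 25*sqrt(52) + 6*52
F = 25*7.211103 + 312

492.2776 mm


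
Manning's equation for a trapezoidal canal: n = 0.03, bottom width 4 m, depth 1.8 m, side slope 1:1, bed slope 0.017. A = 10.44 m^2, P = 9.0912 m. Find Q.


R = A/P = 10.44/9.0912 = 1.148363
Q = (1/0.03) * 10.44 * 1.148363^(2/3) * 0.017^0.5

49.7573 m^3/s


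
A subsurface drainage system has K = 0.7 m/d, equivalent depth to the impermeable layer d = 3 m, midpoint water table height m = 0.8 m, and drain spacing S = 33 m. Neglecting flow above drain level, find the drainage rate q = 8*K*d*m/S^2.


q = 8*K*d*m/S^2
q = 8*0.7*3*0.8/33^2
q = 13.4400 / 1089

0.0123 m/d


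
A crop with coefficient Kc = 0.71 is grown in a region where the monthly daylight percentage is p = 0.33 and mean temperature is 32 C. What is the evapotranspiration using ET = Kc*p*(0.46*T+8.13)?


ET = Kc * p * (0.46*T + 8.13)
ET = 0.71 * 0.33 * (0.46*32 + 8.13)
ET = 0.71 * 0.33 * 22.8500

5.3538 mm/day


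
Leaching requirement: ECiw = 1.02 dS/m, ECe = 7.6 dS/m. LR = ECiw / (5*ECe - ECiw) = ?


LR = ECiw / (5*ECe - ECiw)
LR = 1.02 / (5*7.6 - 1.02)
LR = 1.02 / 36.9800

0.0276


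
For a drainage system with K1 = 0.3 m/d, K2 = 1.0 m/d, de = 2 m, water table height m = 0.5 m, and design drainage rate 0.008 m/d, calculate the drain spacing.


S^2 = 8*K2*de*m/q + 4*K1*m^2/q
S^2 = 8*1.0*2*0.5/0.008 + 4*0.3*0.5^2/0.008
S = sqrt(1037.5000)

32.2102 m


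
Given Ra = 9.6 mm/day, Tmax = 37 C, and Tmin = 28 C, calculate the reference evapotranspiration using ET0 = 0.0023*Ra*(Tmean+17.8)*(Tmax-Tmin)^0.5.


Tmean = (Tmax + Tmin)/2 = (37 + 28)/2 = 32.5
ET0 = 0.0023 * 9.6 * (32.5 + 17.8) * sqrt(37 - 28)
ET0 = 0.0023 * 9.6 * 50.3 * 3.000000

3.3319 mm/day


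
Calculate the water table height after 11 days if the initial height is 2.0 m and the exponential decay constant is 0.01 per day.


m = m0 * exp(-k*t)
m = 2.0 * exp(-0.01 * 11)
m = 2.0 * exp(-0.1100)

1.7917 m


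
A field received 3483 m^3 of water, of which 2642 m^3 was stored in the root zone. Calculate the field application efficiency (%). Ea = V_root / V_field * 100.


Ea = V_root / V_field * 100 = 2642 / 3483 * 100 = 75.8541%

75.8541 %


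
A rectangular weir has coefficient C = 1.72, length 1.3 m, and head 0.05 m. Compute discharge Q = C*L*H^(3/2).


Q = C * L * H^(3/2) = 1.72 * 1.3 * 0.05^1.5 = 1.72 * 1.3 * 0.011180

0.0250 m^3/s


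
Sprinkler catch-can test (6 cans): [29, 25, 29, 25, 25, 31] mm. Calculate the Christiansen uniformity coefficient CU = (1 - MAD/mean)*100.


mean = 27.333333 mm
MAD = 2.333333 mm
CU = (1 - 2.333333/27.333333)*100

91.4634 %


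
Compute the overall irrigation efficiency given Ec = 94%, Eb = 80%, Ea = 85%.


Ec = 0.94, Eb = 0.8, Ea = 0.85
E = 0.94 * 0.8 * 0.85 * 100 = 63.9200%

63.9200 %


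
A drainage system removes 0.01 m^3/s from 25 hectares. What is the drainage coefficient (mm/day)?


DC = Q * 86400 / (A * 10000) * 1000
DC = 0.01 * 86400 / (25 * 10000) * 1000
DC = 864000.0000 / 250000

3.4560 mm/day


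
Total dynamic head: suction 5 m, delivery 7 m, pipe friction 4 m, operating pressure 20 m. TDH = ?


TDH = Hs + Hd + hf + Hp = 5 + 7 + 4 + 20 = 36

36 m


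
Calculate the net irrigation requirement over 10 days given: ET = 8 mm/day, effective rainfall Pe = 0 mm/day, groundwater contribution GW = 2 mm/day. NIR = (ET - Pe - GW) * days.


Daily deficit = ET - Pe - GW = 8 - 0 - 2 = 6 mm/day
NIR = 6 * 10 = 60 mm

60.0000 mm


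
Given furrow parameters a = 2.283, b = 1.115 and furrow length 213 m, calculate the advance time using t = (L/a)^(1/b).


t = (L/a)^(1/b)
t = (213/2.283)^(1/1.115)
t = 93.298292^(1/1.115)

58.4390 min


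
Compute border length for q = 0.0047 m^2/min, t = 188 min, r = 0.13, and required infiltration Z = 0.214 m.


L = q*t/((1+r)*Z)
L = 0.0047*188/((1+0.13)*0.214)
L = 0.8836/0.24182

3.6540 m


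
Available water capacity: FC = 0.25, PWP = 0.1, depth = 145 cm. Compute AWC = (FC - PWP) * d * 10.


AWC = (FC - PWP) * d * 10
AWC = (0.25 - 0.1) * 145 * 10
AWC = 0.1500 * 145 * 10

217.5000 mm


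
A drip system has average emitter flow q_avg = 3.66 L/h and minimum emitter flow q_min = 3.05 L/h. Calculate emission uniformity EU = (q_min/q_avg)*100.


EU = (q_min/q_avg)*100 = (3.05/3.66)*100 = 83.3333%

83.3333 %


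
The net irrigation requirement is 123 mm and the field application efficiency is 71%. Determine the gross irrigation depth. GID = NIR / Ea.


Ea = 71% = 0.71
GID = NIR / Ea = 123 / 0.71 = 173.2394 mm

173.2394 mm


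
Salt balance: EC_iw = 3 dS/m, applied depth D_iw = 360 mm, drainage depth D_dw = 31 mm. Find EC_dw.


EC_dw = EC_iw * D_iw / D_dw
EC_dw = 3 * 360 / 31
EC_dw = 1080 / 31

34.8387 dS/m


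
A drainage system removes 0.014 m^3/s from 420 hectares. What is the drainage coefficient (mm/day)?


DC = Q * 86400 / (A * 10000) * 1000
DC = 0.014 * 86400 / (420 * 10000) * 1000
DC = 1209600.0000 / 4200000

0.2880 mm/day


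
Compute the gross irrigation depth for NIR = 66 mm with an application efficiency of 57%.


Ea = 57% = 0.57
GID = NIR / Ea = 66 / 0.57 = 115.7895 mm

115.7895 mm


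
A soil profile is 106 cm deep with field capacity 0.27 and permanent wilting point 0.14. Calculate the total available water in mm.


AWC = (FC - PWP) * d * 10
AWC = (0.27 - 0.14) * 106 * 10
AWC = 0.1300 * 106 * 10

137.8000 mm


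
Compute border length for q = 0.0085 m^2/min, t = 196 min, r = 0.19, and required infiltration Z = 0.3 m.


L = q*t/((1+r)*Z)
L = 0.0085*196/((1+0.19)*0.3)
L = 1.666/0.357

4.6667 m


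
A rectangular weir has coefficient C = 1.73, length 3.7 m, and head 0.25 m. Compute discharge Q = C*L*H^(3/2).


Q = C * L * H^(3/2) = 1.73 * 3.7 * 0.25^1.5 = 1.73 * 3.7 * 0.125000

0.8001 m^3/s


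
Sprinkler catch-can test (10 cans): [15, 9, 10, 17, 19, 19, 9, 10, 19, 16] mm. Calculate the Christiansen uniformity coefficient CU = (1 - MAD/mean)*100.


mean = 14.300000 mm
MAD = 3.840000 mm
CU = (1 - 3.840000/14.300000)*100

73.1469 %


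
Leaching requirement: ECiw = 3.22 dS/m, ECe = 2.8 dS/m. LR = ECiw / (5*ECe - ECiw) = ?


LR = ECiw / (5*ECe - ECiw)
LR = 3.22 / (5*2.8 - 3.22)
LR = 3.22 / 10.7800

0.2987


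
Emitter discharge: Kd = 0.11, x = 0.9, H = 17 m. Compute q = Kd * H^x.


q = Kd * H^x = 0.11 * 17^0.9 = 0.11 * 12.805721

1.4086 L/h


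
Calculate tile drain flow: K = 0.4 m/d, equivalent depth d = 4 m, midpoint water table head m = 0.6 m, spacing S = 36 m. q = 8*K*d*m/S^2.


q = 8*K*d*m/S^2
q = 8*0.4*4*0.6/36^2
q = 7.6800 / 1296

0.0059 m/d


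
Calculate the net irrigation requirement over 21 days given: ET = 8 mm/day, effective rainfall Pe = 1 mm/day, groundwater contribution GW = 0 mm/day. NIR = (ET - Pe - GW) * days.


Daily deficit = ET - Pe - GW = 8 - 1 - 0 = 7 mm/day
NIR = 7 * 21 = 147 mm

147.0000 mm


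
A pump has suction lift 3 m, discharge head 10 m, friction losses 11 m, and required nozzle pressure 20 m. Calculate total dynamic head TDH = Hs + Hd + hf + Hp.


TDH = Hs + Hd + hf + Hp = 3 + 10 + 11 + 20 = 44

44 m


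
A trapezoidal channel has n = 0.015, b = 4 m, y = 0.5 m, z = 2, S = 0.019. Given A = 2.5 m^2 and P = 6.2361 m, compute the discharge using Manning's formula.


R = A/P = 2.5/6.2361 = 0.400892
Q = (1/0.015) * 2.5 * 0.400892^(2/3) * 0.019^0.5

12.4904 m^3/s


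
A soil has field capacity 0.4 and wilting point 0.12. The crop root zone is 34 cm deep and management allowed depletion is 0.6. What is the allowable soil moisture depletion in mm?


SMD = (FC - PWP) * d * MAD * 10
SMD = (0.4 - 0.12) * 34 * 0.6 * 10
SMD = 0.2800 * 34 * 0.6 * 10

57.1200 mm


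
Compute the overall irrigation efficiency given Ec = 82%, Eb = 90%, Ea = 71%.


Ec = 0.82, Eb = 0.9, Ea = 0.71
E = 0.82 * 0.9 * 0.71 * 100 = 52.3980%

52.3980 %


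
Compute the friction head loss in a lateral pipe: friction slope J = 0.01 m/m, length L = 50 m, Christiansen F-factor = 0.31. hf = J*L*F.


hf = J * L * F = 0.01 * 50 * 0.31 = 0.1550 m

0.1550 m


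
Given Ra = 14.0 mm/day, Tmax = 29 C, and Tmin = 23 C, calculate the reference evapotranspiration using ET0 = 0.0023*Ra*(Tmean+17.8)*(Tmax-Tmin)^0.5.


Tmean = (Tmax + Tmin)/2 = (29 + 23)/2 = 26.0
ET0 = 0.0023 * 14.0 * (26.0 + 17.8) * sqrt(29 - 23)
ET0 = 0.0023 * 14.0 * 43.8 * 2.449490

3.4547 mm/day


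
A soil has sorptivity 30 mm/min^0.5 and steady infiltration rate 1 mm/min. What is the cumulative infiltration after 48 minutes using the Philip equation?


F = S*sqrt(t) + A*t
F = 30*sqrt(48) + 1*48
F = 30*6.928203 + 48

255.8461 mm


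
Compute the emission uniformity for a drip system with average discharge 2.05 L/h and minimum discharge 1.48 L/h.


EU = (q_min/q_avg)*100 = (1.48/2.05)*100 = 72.1951%

72.1951 %


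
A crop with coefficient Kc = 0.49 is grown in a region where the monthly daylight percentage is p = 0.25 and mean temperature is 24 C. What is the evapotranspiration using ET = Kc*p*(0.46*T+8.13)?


ET = Kc * p * (0.46*T + 8.13)
ET = 0.49 * 0.25 * (0.46*24 + 8.13)
ET = 0.49 * 0.25 * 19.1700

2.3483 mm/day


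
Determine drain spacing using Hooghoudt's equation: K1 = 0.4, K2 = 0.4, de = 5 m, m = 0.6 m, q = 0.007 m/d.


S^2 = 8*K2*de*m/q + 4*K1*m^2/q
S^2 = 8*0.4*5*0.6/0.007 + 4*0.4*0.6^2/0.007
S = sqrt(1453.7143)

38.1276 m


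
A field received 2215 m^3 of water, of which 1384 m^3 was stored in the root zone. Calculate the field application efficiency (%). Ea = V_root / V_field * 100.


Ea = V_root / V_field * 100 = 1384 / 2215 * 100 = 62.4831%

62.4831 %


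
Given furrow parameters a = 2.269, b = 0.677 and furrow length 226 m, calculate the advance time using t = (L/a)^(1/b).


t = (L/a)^(1/b)
t = (226/2.269)^(1/0.677)
t = 99.603349^(1/0.677)

894.6644 min


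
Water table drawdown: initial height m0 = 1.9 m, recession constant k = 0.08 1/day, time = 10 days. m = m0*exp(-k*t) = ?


m = m0 * exp(-k*t)
m = 1.9 * exp(-0.08 * 10)
m = 1.9 * exp(-0.8000)

0.8537 m


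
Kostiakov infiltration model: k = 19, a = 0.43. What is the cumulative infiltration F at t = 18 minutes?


F = k * t^a = 19 * 18^0.43
F = 19 * 3.465510

65.8447 mm


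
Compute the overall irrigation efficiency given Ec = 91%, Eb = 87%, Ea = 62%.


Ec = 0.91, Eb = 0.87, Ea = 0.62
E = 0.91 * 0.87 * 0.62 * 100 = 49.0854%

49.0854 %


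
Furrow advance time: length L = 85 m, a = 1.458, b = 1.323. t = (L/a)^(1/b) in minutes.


t = (L/a)^(1/b)
t = (85/1.458)^(1/1.323)
t = 58.299040^(1/1.323)

21.6067 min


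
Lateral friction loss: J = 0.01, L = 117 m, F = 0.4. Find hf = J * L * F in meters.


hf = J * L * F = 0.01 * 117 * 0.4 = 0.4680 m

0.4680 m


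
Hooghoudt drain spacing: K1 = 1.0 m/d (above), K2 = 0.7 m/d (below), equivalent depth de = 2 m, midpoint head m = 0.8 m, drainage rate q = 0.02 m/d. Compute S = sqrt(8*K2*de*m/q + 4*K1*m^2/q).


S^2 = 8*K2*de*m/q + 4*K1*m^2/q
S^2 = 8*0.7*2*0.8/0.02 + 4*1.0*0.8^2/0.02
S = sqrt(576.0000)

24.0000 m


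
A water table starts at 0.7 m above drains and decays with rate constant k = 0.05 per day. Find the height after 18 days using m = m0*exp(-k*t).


m = m0 * exp(-k*t)
m = 0.7 * exp(-0.05 * 18)
m = 0.7 * exp(-0.9000)

0.2846 m


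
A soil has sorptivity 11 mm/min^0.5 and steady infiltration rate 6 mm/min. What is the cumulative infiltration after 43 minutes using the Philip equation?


F = S*sqrt(t) + A*t
F = 11*sqrt(43) + 6*43
F = 11*6.557439 + 258

330.1318 mm


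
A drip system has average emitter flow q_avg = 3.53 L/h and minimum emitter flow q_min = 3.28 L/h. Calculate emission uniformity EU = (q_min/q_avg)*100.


EU = (q_min/q_avg)*100 = (3.28/3.53)*100 = 92.9178%

92.9178 %


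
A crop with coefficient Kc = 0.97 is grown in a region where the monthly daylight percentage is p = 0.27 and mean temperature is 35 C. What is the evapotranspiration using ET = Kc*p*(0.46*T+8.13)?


ET = Kc * p * (0.46*T + 8.13)
ET = 0.97 * 0.27 * (0.46*35 + 8.13)
ET = 0.97 * 0.27 * 24.2300

6.3458 mm/day


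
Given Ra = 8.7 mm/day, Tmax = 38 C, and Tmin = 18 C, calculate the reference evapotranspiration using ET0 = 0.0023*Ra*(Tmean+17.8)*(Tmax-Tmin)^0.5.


Tmean = (Tmax + Tmin)/2 = (38 + 18)/2 = 28.0
ET0 = 0.0023 * 8.7 * (28.0 + 17.8) * sqrt(38 - 18)
ET0 = 0.0023 * 8.7 * 45.8 * 4.472136

4.0985 mm/day


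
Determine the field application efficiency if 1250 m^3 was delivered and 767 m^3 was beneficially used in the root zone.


Ea = V_root / V_field * 100 = 767 / 1250 * 100 = 61.3600%

61.3600 %


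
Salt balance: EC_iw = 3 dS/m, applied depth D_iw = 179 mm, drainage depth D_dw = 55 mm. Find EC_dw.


EC_dw = EC_iw * D_iw / D_dw
EC_dw = 3 * 179 / 55
EC_dw = 537 / 55

9.7636 dS/m


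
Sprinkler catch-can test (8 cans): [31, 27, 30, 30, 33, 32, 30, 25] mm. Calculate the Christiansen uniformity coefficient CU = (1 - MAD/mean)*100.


mean = 29.750000 mm
MAD = 1.875000 mm
CU = (1 - 1.875000/29.750000)*100

93.6975 %


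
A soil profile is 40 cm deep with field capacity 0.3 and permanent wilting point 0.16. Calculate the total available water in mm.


AWC = (FC - PWP) * d * 10
AWC = (0.3 - 0.16) * 40 * 10
AWC = 0.1400 * 40 * 10

56.0000 mm


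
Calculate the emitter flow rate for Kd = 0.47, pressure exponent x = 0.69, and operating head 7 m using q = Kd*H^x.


q = Kd * H^x = 0.47 * 7^0.69 = 0.47 * 3.829285

1.7998 L/h


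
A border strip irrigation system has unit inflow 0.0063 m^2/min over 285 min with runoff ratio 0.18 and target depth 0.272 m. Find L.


L = q*t/((1+r)*Z)
L = 0.0063*285/((1+0.18)*0.272)
L = 1.7955/0.32096

5.5942 m


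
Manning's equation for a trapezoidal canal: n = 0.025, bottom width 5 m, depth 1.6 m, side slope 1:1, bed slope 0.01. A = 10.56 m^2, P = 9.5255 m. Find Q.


R = A/P = 10.56/9.5255 = 1.108603
Q = (1/0.025) * 10.56 * 1.108603^(2/3) * 0.01^0.5

45.2454 m^3/s


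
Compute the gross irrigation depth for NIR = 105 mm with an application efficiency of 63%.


Ea = 63% = 0.63
GID = NIR / Ea = 105 / 0.63 = 166.6667 mm

166.6667 mm


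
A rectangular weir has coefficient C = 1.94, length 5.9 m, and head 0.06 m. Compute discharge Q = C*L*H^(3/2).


Q = C * L * H^(3/2) = 1.94 * 5.9 * 0.06^1.5 = 1.94 * 5.9 * 0.014697

0.1682 m^3/s


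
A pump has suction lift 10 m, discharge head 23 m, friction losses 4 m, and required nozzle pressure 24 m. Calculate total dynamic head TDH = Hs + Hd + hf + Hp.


TDH = Hs + Hd + hf + Hp = 10 + 23 + 4 + 24 = 61

61 m


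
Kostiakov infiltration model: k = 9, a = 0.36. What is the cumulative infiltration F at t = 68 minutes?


F = k * t^a = 9 * 68^0.36
F = 9 * 4.567759

41.1098 mm


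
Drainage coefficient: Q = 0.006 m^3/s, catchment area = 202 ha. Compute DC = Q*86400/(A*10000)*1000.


DC = Q * 86400 / (A * 10000) * 1000
DC = 0.006 * 86400 / (202 * 10000) * 1000
DC = 518400.0000 / 2020000

0.2566 mm/day


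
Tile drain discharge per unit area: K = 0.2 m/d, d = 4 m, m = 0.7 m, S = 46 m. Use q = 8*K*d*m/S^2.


q = 8*K*d*m/S^2
q = 8*0.2*4*0.7/46^2
q = 4.4800 / 2116

0.0021 m/d


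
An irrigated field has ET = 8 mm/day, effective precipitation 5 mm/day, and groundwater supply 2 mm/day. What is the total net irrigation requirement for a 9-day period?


Daily deficit = ET - Pe - GW = 8 - 5 - 2 = 1 mm/day
NIR = 1 * 9 = 9 mm

9.0000 mm


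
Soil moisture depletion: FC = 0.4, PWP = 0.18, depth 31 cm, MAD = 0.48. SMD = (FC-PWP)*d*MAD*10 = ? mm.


SMD = (FC - PWP) * d * MAD * 10
SMD = (0.4 - 0.18) * 31 * 0.48 * 10
SMD = 0.2200 * 31 * 0.48 * 10

32.7360 mm


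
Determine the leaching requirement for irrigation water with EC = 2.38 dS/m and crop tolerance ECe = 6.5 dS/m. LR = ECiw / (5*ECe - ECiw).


LR = ECiw / (5*ECe - ECiw)
LR = 2.38 / (5*6.5 - 2.38)
LR = 2.38 / 30.1200

0.0790


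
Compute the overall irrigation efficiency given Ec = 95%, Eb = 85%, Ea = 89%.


Ec = 0.95, Eb = 0.85, Ea = 0.89
E = 0.95 * 0.85 * 0.89 * 100 = 71.8675%

71.8675 %


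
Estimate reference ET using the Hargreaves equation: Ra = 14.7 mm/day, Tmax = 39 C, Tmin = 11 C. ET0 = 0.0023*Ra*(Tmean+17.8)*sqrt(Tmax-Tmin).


Tmean = (Tmax + Tmin)/2 = (39 + 11)/2 = 25.0
ET0 = 0.0023 * 14.7 * (25.0 + 17.8) * sqrt(39 - 11)
ET0 = 0.0023 * 14.7 * 42.8 * 5.291503

7.6572 mm/day


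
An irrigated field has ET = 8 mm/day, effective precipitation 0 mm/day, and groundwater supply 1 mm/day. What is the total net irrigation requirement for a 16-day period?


Daily deficit = ET - Pe - GW = 8 - 0 - 1 = 7 mm/day
NIR = 7 * 16 = 112 mm

112.0000 mm


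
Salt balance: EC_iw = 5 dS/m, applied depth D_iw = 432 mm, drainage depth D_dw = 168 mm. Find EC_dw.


EC_dw = EC_iw * D_iw / D_dw
EC_dw = 5 * 432 / 168
EC_dw = 2160 / 168

12.8571 dS/m


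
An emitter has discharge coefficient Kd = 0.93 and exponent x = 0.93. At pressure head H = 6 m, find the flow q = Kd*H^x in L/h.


q = Kd * H^x = 0.93 * 6^0.93 = 0.93 * 5.292741

4.9222 L/h


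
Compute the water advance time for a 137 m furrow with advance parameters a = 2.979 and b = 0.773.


t = (L/a)^(1/b)
t = (137/2.979)^(1/0.773)
t = 45.988587^(1/0.773)

141.5486 min


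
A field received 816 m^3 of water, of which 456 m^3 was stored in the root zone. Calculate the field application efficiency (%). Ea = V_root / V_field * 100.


Ea = V_root / V_field * 100 = 456 / 816 * 100 = 55.8824%

55.8824 %


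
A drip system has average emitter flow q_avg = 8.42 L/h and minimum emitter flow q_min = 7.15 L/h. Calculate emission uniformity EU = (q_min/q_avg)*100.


EU = (q_min/q_avg)*100 = (7.15/8.42)*100 = 84.9169%

84.9169 %


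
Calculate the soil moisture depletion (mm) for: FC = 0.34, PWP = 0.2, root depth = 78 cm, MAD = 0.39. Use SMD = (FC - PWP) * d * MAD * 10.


SMD = (FC - PWP) * d * MAD * 10
SMD = (0.34 - 0.2) * 78 * 0.39 * 10
SMD = 0.1400 * 78 * 0.39 * 10

42.5880 mm


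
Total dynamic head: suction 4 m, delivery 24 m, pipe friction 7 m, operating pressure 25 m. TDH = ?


TDH = Hs + Hd + hf + Hp = 4 + 24 + 7 + 25 = 60

60 m


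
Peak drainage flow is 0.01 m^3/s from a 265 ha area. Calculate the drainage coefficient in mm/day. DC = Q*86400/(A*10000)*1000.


DC = Q * 86400 / (A * 10000) * 1000
DC = 0.01 * 86400 / (265 * 10000) * 1000
DC = 864000.0000 / 2650000

0.3260 mm/day


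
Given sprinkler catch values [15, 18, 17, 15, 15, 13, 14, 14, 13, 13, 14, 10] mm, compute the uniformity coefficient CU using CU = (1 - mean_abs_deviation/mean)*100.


mean = 14.250000 mm
MAD = 1.458333 mm
CU = (1 - 1.458333/14.250000)*100

89.7661 %


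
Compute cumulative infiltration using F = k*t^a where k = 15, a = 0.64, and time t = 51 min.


F = k * t^a = 15 * 51^0.64
F = 15 * 12.383543

185.7531 mm


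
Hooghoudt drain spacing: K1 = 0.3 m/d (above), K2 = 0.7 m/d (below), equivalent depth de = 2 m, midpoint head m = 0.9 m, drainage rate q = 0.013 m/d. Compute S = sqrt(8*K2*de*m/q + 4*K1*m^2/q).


S^2 = 8*K2*de*m/q + 4*K1*m^2/q
S^2 = 8*0.7*2*0.9/0.013 + 4*0.3*0.9^2/0.013
S = sqrt(850.1538)

29.1574 m


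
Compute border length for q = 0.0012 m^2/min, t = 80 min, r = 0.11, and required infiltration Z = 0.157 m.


L = q*t/((1+r)*Z)
L = 0.0012*80/((1+0.11)*0.157)
L = 0.096/0.17427

0.5509 m


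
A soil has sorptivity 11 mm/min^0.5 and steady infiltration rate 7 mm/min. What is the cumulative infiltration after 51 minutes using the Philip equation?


F = S*sqrt(t) + A*t
F = 11*sqrt(51) + 7*51
F = 11*7.141428 + 357

435.5557 mm


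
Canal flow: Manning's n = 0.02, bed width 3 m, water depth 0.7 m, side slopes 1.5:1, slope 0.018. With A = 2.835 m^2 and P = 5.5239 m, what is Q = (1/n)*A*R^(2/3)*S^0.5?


R = A/P = 2.835/5.5239 = 0.513224
Q = (1/0.02) * 2.835 * 0.513224^(2/3) * 0.018^0.5

12.1908 m^3/s


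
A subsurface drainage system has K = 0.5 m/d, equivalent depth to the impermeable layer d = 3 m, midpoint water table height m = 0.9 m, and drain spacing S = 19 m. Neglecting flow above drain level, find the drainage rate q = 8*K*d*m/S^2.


q = 8*K*d*m/S^2
q = 8*0.5*3*0.9/19^2
q = 10.8000 / 361

0.0299 m/d


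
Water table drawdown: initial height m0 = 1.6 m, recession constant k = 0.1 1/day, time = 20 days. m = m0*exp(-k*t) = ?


m = m0 * exp(-k*t)
m = 1.6 * exp(-0.1 * 20)
m = 1.6 * exp(-2.0000)

0.2165 m


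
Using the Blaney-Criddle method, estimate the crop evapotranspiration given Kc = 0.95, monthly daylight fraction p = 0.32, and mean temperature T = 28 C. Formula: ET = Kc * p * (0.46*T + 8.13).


ET = Kc * p * (0.46*T + 8.13)
ET = 0.95 * 0.32 * (0.46*28 + 8.13)
ET = 0.95 * 0.32 * 21.0100

6.3870 mm/day


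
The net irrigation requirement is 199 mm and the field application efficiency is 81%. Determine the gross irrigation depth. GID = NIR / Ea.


Ea = 81% = 0.81
GID = NIR / Ea = 199 / 0.81 = 245.6790 mm

245.6790 mm


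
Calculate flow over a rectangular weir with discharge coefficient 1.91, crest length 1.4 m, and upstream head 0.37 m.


Q = C * L * H^(3/2) = 1.91 * 1.4 * 0.37^1.5 = 1.91 * 1.4 * 0.225062

0.6018 m^3/s


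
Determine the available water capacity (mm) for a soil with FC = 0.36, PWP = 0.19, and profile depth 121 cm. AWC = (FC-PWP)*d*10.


AWC = (FC - PWP) * d * 10
AWC = (0.36 - 0.19) * 121 * 10
AWC = 0.1700 * 121 * 10

205.7000 mm


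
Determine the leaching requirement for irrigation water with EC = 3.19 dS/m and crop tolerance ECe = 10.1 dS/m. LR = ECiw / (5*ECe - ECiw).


LR = ECiw / (5*ECe - ECiw)
LR = 3.19 / (5*10.1 - 3.19)
LR = 3.19 / 47.3100

0.0674


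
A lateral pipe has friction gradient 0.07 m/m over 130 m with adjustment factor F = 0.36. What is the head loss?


hf = J * L * F = 0.07 * 130 * 0.36 = 3.2760 m

3.2760 m


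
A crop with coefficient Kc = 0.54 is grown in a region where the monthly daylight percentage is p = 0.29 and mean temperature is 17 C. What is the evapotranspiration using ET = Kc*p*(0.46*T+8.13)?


ET = Kc * p * (0.46*T + 8.13)
ET = 0.54 * 0.29 * (0.46*17 + 8.13)
ET = 0.54 * 0.29 * 15.9500

2.4978 mm/day
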